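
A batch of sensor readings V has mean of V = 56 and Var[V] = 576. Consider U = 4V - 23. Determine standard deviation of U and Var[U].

U = 4V - 23 is linear with a = 4, b = -23.
standard deviation of V = √576 = 24.
standard deviation of U = |a|·standard deviation of V = |4|·24 = 96.
Var[U] = a²·Var[V] = 4²·576 = 9216 (the additive constant -23 does not affect variance).

standard deviation of U = 96, Var[U] = 9216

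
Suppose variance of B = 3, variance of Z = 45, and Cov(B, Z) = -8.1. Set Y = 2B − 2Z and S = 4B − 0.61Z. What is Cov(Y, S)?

Cov(Y, S) = 153.582

By bilinearity, Cov(Y, S) = ac·variance of B + bd·variance of Z + (ad+bc)·Cov(B, Z), with a=2, b=-2, c=4, d=-0.61.
ac·variance of B = 2·4·3 = 24
bd·variance of Z = (-2)·(-0.61)·45 = 54.9
(ad+bc)·Cov(B, Z) = (-9.22)·(-8.1) = 74.682
Cov(Y, S) = 24 + 54.9 + 74.682 = 153.582.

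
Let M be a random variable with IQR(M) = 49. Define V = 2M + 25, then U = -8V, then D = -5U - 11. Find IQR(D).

IQR(D) = 3920

IQR(V) = |2|·49 = 98.
IQR(U) = |-8|·98 = 784.
IQR(D) = |-5|·784 = 3920.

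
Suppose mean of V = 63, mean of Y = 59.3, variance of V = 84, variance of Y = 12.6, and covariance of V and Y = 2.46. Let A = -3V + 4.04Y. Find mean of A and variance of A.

mean of A = (-3)·mean of V + 4.04·mean of Y = (-3)·63 + 4.04·59.3 = 50.572.
variance of A = a²·variance of V + b²·variance of Y + 2ab·covariance of V and Y with a = -3, b = 4.04.
= (-3)²·84 + 4.04²·12.6 + 2·(-3)·4.04·2.46
= 756 + 205.65216 + (-59.6304) = 902.02176.

mean of A = 50.572, variance of A = 902.02176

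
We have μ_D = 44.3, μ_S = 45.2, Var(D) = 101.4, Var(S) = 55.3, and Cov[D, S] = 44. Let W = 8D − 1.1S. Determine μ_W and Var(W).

μ_W = 8·μ_D + (-1.1)·μ_S = 8·44.3 + (-1.1)·45.2 = 304.68.
Var(W) = a²·Var(D) + b²·Var(S) + 2ab·Cov[D, S] with a = 8, b = -1.1.
= 8²·101.4 + (-1.1)²·55.3 + 2·8·(-1.1)·44
= 6489.6 + 66.913 + (-774.4) = 5782.113.

μ_W = 304.68, Var(W) = 5782.113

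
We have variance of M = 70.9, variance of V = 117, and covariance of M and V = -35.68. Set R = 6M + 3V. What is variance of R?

variance of R = 2320.92

variance of R = a²·variance of M + b²·variance of V + 2ab·covariance of M and V with a = 6, b = 3.
= 6²·70.9 + 3²·117 + 2·6·3·(-35.68)
= 2552.4 + 1053 + (-1284.48) = 2320.92.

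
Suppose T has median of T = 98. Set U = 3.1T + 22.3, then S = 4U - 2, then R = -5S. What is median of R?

median of R = -6512

median of U = 3.1·98 + 22.3 = 326.1.
median of S = 4·326.1 + (-2) = 1302.4.
median of R = (-5)·1302.4 = -6512.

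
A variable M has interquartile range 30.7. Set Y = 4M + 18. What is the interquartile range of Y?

IQR(Y) = 122.8

Under Y = aM + b, IQR(Y) = |a|·IQR(M) = |4|·30.7 = 122.8 (shifts cancel; spread scales by |a|).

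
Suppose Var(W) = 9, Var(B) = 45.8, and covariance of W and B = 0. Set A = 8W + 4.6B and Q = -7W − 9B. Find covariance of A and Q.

By bilinearity, covariance of A and Q = ac·Var(W) + bd·Var(B) + (ad+bc)·covariance of W and B, with a=8, b=4.6, c=-7, d=-9.
ac·Var(W) = 8·(-7)·9 = -504
bd·Var(B) = 4.6·(-9)·45.8 = -1896.12
(ad+bc)·covariance of W and B = (-104.2)·0 = 0
covariance of A and Q = -504 + (-1896.12) + 0 = -2400.12.

covariance of A and Q = -2400.12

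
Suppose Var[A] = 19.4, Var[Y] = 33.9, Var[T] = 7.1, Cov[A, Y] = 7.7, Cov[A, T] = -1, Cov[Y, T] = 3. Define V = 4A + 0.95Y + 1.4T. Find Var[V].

Var[V] = 410.21075

Var[V] = a²·Var[A] + b²·Var[Y] + c²·Var[T] + 2ab·Cov[A, Y] + 2ac·Cov[A, T] + 2bc·Cov[Y, T], with a = 4, b = 0.95, c = 1.4.
= 310.4 + 30.59475 + 13.916 + 58.52 + (-11.2) + 7.98
= 410.21075.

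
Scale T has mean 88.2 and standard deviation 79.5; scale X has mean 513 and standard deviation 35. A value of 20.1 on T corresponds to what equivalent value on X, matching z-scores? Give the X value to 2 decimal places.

X = 483.02

z = (20.1 − 88.2)/79.5 ≈ -0.8566.
X = 513 + z·35 = 513 + (20.1 − 88.2)·35/79.5 ≈ 483.02.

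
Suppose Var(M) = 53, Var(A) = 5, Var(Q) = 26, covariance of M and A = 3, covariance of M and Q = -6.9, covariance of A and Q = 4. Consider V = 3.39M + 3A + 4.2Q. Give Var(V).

Var(V) = 1078.0569

Var(V) = a²·Var(M) + b²·Var(A) + c²·Var(Q) + 2ab·covariance of M and A + 2ac·covariance of M and Q + 2bc·covariance of A and Q, with a = 3.39, b = 3, c = 4.2.
= 609.0813 + 45 + 458.64 + 61.02 + (-196.4844) + 100.8
= 1078.0569.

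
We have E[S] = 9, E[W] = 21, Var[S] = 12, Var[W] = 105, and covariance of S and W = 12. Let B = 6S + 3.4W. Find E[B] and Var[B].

E[B] = 125.4, Var[B] = 2135.4

E[B] = 6·E[S] + 3.4·E[W] = 6·9 + 3.4·21 = 125.4.
Var[B] = a²·Var[S] + b²·Var[W] + 2ab·covariance of S and W with a = 6, b = 3.4.
= 6²·12 + 3.4²·105 + 2·6·3.4·12
= 432 + 1213.8 + 489.6 = 2135.4.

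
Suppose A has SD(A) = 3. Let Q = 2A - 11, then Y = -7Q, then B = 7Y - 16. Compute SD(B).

SD(Q) = |2|·3 = 6.
SD(Y) = |-7|·6 = 42.
SD(B) = |7|·42 = 294.

SD(B) = 294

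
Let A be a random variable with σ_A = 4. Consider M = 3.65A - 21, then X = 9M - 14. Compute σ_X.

σ_X = 131.4

σ_M = |3.65|·4 = 14.6.
σ_X = |9|·14.6 = 131.4.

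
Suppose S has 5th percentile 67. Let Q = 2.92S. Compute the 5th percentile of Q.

5th percentile of Q = 195.64

Since a = 2.92 > 0 the transformation is increasing, so the 5th percentile of Q = a·(P_{5} of S) + b = 2.92·67 = 195.64.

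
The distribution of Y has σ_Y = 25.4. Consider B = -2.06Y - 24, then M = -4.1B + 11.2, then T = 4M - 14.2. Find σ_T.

σ_T = 858.1136

σ_B = |-2.06|·25.4 = 52.324.
σ_M = |-4.1|·52.324 = 214.5284.
σ_T = |4|·214.5284 = 858.1136.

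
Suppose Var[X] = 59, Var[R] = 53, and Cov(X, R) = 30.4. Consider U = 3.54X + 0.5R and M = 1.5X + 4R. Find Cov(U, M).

By bilinearity, Cov(U, M) = ac·Var[X] + bd·Var[R] + (ad+bc)·Cov(X, R), with a=3.54, b=0.5, c=1.5, d=4.
ac·Var[X] = 3.54·1.5·59 = 313.29
bd·Var[R] = 0.5·4·53 = 106
(ad+bc)·Cov(X, R) = (14.91)·30.4 = 453.264
Cov(U, M) = 313.29 + 106 + 453.264 = 872.554.

Cov(U, M) = 872.554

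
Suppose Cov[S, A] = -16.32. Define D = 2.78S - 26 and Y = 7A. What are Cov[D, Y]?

Cov[D, Y] = a·c·Cov[S, A] = 2.78·7·(-16.32) = -317.5872. Additive constants drop out.

Cov[D, Y] = -317.5872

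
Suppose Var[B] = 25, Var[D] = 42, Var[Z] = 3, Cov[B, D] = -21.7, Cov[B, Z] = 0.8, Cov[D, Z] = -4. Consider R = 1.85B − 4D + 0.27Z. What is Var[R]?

Var[R] = a²·Var[B] + b²·Var[D] + c²·Var[Z] + 2ab·Cov[B, D] + 2ac·Cov[B, Z] + 2bc·Cov[D, Z], with a = 1.85, b = -4, c = 0.27.
= 85.5625 + 672 + 0.2187 + 321.16 + 0.7992 + 8.64
= 1088.3804.

Var[R] = 1088.3804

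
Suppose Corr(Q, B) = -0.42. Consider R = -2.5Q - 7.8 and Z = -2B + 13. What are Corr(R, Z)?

Corr(R, Z) = -0.42

Linear rescalings preserve correlation up to sign; here the slopes -2.5 and -2 have the same sign, so Corr(R, Z) = Corr(Q, B) = -0.42.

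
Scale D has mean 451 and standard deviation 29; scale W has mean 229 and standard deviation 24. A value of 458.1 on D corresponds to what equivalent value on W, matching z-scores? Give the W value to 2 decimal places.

W = 234.88

z = (458.1 − 451)/29 ≈ 0.2448.
W = 229 + z·24 = 229 + (458.1 − 451)·24/29 ≈ 234.88.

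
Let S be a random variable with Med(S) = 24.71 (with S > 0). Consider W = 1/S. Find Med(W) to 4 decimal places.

1/S is monotone on this domain, so Med(W) = 1/(24.71) ≈ 0.0405.

Med(W) = 0.0405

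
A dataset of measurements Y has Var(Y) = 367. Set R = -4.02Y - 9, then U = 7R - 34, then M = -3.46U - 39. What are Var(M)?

Var(R) = (-4.02)²·367 = 5930.8668.
Var(U) = 7²·5930.8668 = 290612.4732.
Var(M) = (-3.46)²·290612.4732 = 3479096.28416112.

Var(M) = 3479096.28416112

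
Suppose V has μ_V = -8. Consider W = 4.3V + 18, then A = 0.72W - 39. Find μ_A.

μ_W = 4.3·(-8) + 18 = -16.4.
μ_A = 0.72·(-16.4) + (-39) = -50.808.

μ_A = -50.808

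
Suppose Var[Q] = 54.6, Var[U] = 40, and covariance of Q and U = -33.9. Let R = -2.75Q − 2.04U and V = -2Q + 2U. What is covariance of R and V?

By bilinearity, covariance of R and V = ac·Var[Q] + bd·Var[U] + (ad+bc)·covariance of Q and U, with a=-2.75, b=-2.04, c=-2, d=2.
ac·Var[Q] = (-2.75)·(-2)·54.6 = 300.3
bd·Var[U] = (-2.04)·2·40 = -163.2
(ad+bc)·covariance of Q and U = (-1.42)·(-33.9) = 48.138
covariance of R and V = 300.3 + (-163.2) + 48.138 = 185.238.

covariance of R and V = 185.238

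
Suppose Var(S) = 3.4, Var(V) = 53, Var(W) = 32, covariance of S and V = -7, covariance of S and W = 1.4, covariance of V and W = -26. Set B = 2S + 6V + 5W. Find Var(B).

Var(B) = 1021.6

Var(B) = a²·Var(S) + b²·Var(V) + c²·Var(W) + 2ab·covariance of S and V + 2ac·covariance of S and W + 2bc·covariance of V and W, with a = 2, b = 6, c = 5.
= 13.6 + 1908 + 800 + (-168) + 28 + (-1560)
= 1021.6.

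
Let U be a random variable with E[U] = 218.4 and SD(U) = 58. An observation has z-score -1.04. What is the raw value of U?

U = 158.08

U = E[U] + z·SD(U) = 218.4 + (-1.04)·58 = 158.08.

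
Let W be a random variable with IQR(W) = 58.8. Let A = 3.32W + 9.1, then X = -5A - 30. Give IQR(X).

IQR(A) = |3.32|·58.8 = 195.216.
IQR(X) = |-5|·195.216 = 976.08.

IQR(X) = 976.08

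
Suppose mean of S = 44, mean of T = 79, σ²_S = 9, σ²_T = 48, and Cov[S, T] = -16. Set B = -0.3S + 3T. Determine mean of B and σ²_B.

mean of B = 223.8, σ²_B = 461.61

mean of B = (-0.3)·mean of S + 3·mean of T = (-0.3)·44 + 3·79 = 223.8.
σ²_B = a²·σ²_S + b²·σ²_T + 2ab·Cov[S, T] with a = -0.3, b = 3.
= (-0.3)²·9 + 3²·48 + 2·(-0.3)·3·(-16)
= 0.81 + 432 + 28.8 = 461.61.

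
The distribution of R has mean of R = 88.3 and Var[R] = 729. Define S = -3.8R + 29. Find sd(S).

sd(S) = 102.6

S = -3.8R + 29 is linear with a = -3.8, b = 29.
sd(R) = √729 = 27.
sd(S) = |a|·sd(R) = |-3.8|·27 = 102.6.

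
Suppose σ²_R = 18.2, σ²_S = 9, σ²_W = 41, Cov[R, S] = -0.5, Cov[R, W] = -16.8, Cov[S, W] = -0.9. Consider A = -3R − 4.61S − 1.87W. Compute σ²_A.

σ²_A = 280.59854

σ²_A = a²·σ²_R + b²·σ²_S + c²·σ²_W + 2ab·Cov[R, S] + 2ac·Cov[R, W] + 2bc·Cov[S, W], with a = -3, b = -4.61, c = -1.87.
= 163.8 + 191.2689 + 143.3729 + (-13.83) + (-188.496) + (-15.51726)
= 280.59854.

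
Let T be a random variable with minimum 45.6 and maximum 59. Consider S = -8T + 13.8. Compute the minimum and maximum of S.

min(S) = -458.2, max(S) = -351

a = -8 < 0, so order reverses: min(S) = a·max(T)+b = (-8)·59 + 13.8 = -458.2; max(S) = a·min(T)+b = (-8)·45.6 + 13.8 = -351.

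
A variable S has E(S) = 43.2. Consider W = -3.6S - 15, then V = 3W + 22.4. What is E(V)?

E(W) = (-3.6)·43.2 + (-15) = -170.52.
E(V) = 3·(-170.52) + 22.4 = -489.16.

E(V) = -489.16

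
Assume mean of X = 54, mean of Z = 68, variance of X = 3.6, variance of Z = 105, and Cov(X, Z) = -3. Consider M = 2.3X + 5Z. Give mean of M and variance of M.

mean of M = 2.3·mean of X + 5·mean of Z = 2.3·54 + 5·68 = 464.2.
variance of M = a²·variance of X + b²·variance of Z + 2ab·Cov(X, Z) with a = 2.3, b = 5.
= 2.3²·3.6 + 5²·105 + 2·2.3·5·(-3)
= 19.044 + 2625 + (-69) = 2575.044.

mean of M = 464.2, variance of M = 2575.044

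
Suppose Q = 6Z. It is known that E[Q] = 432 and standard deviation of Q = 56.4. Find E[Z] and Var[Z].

From Q = 6Z: E[Q] = a·E[Z] + b, so E[Z] = (E[Q] − b)/a = (432 − 0)/6 = 72.
Var[Q] = 56.4² = 3180.96.
Var[Q] = a²·Var[Z], so Var[Z] = 3180.96/6² = 88.36.

E[Z] = 72, Var[Z] = 88.36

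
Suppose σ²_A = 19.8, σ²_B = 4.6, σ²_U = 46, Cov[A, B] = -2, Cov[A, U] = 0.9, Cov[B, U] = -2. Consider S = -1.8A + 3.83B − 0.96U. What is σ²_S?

σ²_S = a²·σ²_A + b²·σ²_B + c²·σ²_U + 2ab·Cov[A, B] + 2ac·Cov[A, U] + 2bc·Cov[B, U], with a = -1.8, b = 3.83, c = -0.96.
= 64.152 + 67.47694 + 42.3936 + 27.576 + 3.1104 + 14.7072
= 219.41614.

σ²_S = 219.41614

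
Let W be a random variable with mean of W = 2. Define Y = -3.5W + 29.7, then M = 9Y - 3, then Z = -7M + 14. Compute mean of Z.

mean of Y = (-3.5)·2 + 29.7 = 22.7.
mean of M = 9·22.7 + (-3) = 201.3.
mean of Z = (-7)·201.3 + 14 = -1395.1.

mean of Z = -1395.1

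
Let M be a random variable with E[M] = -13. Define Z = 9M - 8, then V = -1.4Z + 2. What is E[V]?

E[Z] = 9·(-13) + (-8) = -125.
E[V] = (-1.4)·(-125) + 2 = 177.

E[V] = 177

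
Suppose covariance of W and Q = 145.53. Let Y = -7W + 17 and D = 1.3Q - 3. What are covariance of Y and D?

covariance of Y and D = -1324.323

covariance of Y and D = a·c·covariance of W and Q = (-7)·1.3·145.53 = -1324.323. Additive constants drop out.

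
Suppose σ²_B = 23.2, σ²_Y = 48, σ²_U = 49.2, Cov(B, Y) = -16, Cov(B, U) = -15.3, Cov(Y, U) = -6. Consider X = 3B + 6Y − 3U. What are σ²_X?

σ²_X = a²·σ²_B + b²·σ²_Y + c²·σ²_U + 2ab·Cov(B, Y) + 2ac·Cov(B, U) + 2bc·Cov(Y, U), with a = 3, b = 6, c = -3.
= 208.8 + 1728 + 442.8 + (-576) + 275.4 + 216
= 2295.

σ²_X = 2295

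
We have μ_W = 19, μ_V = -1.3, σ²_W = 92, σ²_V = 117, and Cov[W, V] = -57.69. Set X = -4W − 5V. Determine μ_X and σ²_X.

μ_X = -69.5, σ²_X = 2089.4

μ_X = (-4)·μ_W + (-5)·μ_V = (-4)·19 + (-5)·(-1.3) = -69.5.
σ²_X = a²·σ²_W + b²·σ²_V + 2ab·Cov[W, V] with a = -4, b = -5.
= (-4)²·92 + (-5)²·117 + 2·(-4)·(-5)·(-57.69)
= 1472 + 2925 + (-2307.6) = 2089.4.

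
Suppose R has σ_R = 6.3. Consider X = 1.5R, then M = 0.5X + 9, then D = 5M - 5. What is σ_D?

σ_X = |1.5|·6.3 = 9.45.
σ_M = |0.5|·9.45 = 4.725.
σ_D = |5|·4.725 = 23.625.

σ_D = 23.625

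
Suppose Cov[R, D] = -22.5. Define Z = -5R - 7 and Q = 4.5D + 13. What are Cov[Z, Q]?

Cov[Z, Q] = 506.25

Cov[Z, Q] = a·c·Cov[R, D] = (-5)·4.5·(-22.5) = 506.25. Additive constants drop out.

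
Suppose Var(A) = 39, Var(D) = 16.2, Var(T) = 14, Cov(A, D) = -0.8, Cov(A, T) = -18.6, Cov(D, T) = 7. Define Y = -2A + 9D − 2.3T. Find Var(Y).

Var(Y) = 1110.14

Var(Y) = a²·Var(A) + b²·Var(D) + c²·Var(T) + 2ab·Cov(A, D) + 2ac·Cov(A, T) + 2bc·Cov(D, T), with a = -2, b = 9, c = -2.3.
= 156 + 1312.2 + 74.06 + 28.8 + (-171.12) + (-289.8)
= 1110.14.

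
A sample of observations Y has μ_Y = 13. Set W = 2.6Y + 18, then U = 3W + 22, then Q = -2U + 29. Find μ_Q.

μ_W = 2.6·13 + 18 = 51.8.
μ_U = 3·51.8 + 22 = 177.4.
μ_Q = (-2)·177.4 + 29 = -325.8.

μ_Q = -325.8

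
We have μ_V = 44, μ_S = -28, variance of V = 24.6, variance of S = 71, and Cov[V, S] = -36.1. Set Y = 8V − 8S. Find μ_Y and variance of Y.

μ_Y = 8·μ_V + (-8)·μ_S = 8·44 + (-8)·(-28) = 576.
variance of Y = a²·variance of V + b²·variance of S + 2ab·Cov[V, S] with a = 8, b = -8.
= 8²·24.6 + (-8)²·71 + 2·8·(-8)·(-36.1)
= 1574.4 + 4544 + 4620.8 = 10739.2.

μ_Y = 576, variance of Y = 10739.2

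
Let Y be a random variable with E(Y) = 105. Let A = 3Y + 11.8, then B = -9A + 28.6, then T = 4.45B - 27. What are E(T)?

E(T) = -12988.07

E(A) = 3·105 + 11.8 = 326.8.
E(B) = (-9)·326.8 + 28.6 = -2912.6.
E(T) = 4.45·(-2912.6) + (-27) = -12988.07.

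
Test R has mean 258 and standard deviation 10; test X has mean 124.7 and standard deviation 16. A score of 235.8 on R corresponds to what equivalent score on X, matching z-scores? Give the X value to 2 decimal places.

X = 89.18

z = (235.8 − 258)/10 = -2.22.
X = 124.7 + z·16 = 124.7 + (235.8 − 258)·16/10 = 89.18.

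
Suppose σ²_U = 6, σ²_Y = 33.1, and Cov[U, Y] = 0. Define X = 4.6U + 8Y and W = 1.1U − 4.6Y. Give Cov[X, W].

By bilinearity, Cov[X, W] = ac·σ²_U + bd·σ²_Y + (ad+bc)·Cov[U, Y], with a=4.6, b=8, c=1.1, d=-4.6.
ac·σ²_U = 4.6·1.1·6 = 30.36
bd·σ²_Y = 8·(-4.6)·33.1 = -1218.08
(ad+bc)·Cov[U, Y] = (-12.36)·0 = 0
Cov[X, W] = 30.36 + (-1218.08) + 0 = -1187.72.

Cov[X, W] = -1187.72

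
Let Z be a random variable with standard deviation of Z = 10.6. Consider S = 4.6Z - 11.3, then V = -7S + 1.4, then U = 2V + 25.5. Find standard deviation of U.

standard deviation of U = 682.64

standard deviation of S = |4.6|·10.6 = 48.76.
standard deviation of V = |-7|·48.76 = 341.32.
standard deviation of U = |2|·341.32 = 682.64.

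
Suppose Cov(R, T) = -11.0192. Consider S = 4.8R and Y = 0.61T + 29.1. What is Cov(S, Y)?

Cov(S, Y) = a·c·Cov(R, T) = 4.8·0.61·(-11.0192) = -32.2642176. Additive constants drop out.

Cov(S, Y) = -32.2642176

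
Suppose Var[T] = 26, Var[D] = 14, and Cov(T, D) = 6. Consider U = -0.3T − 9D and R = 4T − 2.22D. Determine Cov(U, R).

By bilinearity, Cov(U, R) = ac·Var[T] + bd·Var[D] + (ad+bc)·Cov(T, D), with a=-0.3, b=-9, c=4, d=-2.22.
ac·Var[T] = (-0.3)·4·26 = -31.2
bd·Var[D] = (-9)·(-2.22)·14 = 279.72
(ad+bc)·Cov(T, D) = (-35.334)·6 = -212.004
Cov(U, R) = -31.2 + 279.72 + (-212.004) = 36.516.

Cov(U, R) = 36.516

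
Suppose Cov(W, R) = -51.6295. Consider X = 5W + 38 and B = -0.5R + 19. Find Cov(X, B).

Cov(X, B) = 129.07375

Cov(X, B) = a·c·Cov(W, R) = 5·(-0.5)·(-51.6295) = 129.07375. Additive constants drop out.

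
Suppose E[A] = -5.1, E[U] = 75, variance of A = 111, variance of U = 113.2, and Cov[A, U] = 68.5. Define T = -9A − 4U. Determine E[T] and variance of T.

E[T] = -254.1, variance of T = 15734.2

E[T] = (-9)·E[A] + (-4)·E[U] = (-9)·(-5.1) + (-4)·75 = -254.1.
variance of T = a²·variance of A + b²·variance of U + 2ab·Cov[A, U] with a = -9, b = -4.
= (-9)²·111 + (-4)²·113.2 + 2·(-9)·(-4)·68.5
= 8991 + 1811.2 + 4932 = 15734.2.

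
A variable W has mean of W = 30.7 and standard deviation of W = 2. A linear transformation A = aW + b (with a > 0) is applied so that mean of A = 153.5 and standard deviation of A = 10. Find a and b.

a = 5, b = 0

standard deviation of A = a·standard deviation of W (a > 0), so a = 10/2 = 5.
mean of A = a·mean of W + b, so b = 153.5 − 5·30.7 = 0.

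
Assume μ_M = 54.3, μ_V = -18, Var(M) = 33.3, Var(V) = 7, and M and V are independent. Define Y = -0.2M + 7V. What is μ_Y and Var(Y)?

μ_Y = (-0.2)·μ_M + 7·μ_V = (-0.2)·54.3 + 7·(-18) = -136.86.
Var(Y) = a²·Var(M) + b²·Var(V) + 2ab·covariance of M and V with a = -0.2, b = 7.
Independence gives covariance of M and V = 0.
= (-0.2)²·33.3 + 7²·7 + 2·(-0.2)·7·0
= 1.332 + 343 + 0 = 344.332.

μ_Y = -136.86, Var(Y) = 344.332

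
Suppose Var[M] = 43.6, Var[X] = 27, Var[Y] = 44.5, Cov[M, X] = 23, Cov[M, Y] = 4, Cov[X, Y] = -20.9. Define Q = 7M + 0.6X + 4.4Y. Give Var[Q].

Var[Q] = 3336.888

Var[Q] = a²·Var[M] + b²·Var[X] + c²·Var[Y] + 2ab·Cov[M, X] + 2ac·Cov[M, Y] + 2bc·Cov[X, Y], with a = 7, b = 0.6, c = 4.4.
= 2136.4 + 9.72 + 861.52 + 193.2 + 246.4 + (-110.352)
= 3336.888.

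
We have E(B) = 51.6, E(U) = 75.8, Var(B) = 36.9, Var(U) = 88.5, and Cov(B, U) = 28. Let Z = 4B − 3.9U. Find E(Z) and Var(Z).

E(Z) = 4·E(B) + (-3.9)·E(U) = 4·51.6 + (-3.9)·75.8 = -89.22.
Var(Z) = a²·Var(B) + b²·Var(U) + 2ab·Cov(B, U) with a = 4, b = -3.9.
= 4²·36.9 + (-3.9)²·88.5 + 2·4·(-3.9)·28
= 590.4 + 1346.085 + (-873.6) = 1062.885.

E(Z) = -89.22, Var(Z) = 1062.885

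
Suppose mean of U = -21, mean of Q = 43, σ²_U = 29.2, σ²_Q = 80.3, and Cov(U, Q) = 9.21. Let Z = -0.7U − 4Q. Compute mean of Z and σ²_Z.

mean of Z = (-0.7)·mean of U + (-4)·mean of Q = (-0.7)·(-21) + (-4)·43 = -157.3.
σ²_Z = a²·σ²_U + b²·σ²_Q + 2ab·Cov(U, Q) with a = -0.7, b = -4.
= (-0.7)²·29.2 + (-4)²·80.3 + 2·(-0.7)·(-4)·9.21
= 14.308 + 1284.8 + 51.576 = 1350.684.

mean of Z = -157.3, σ²_Z = 1350.684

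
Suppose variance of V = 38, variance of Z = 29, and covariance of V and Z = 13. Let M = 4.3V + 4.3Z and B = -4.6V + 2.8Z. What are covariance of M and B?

covariance of M and B = -503.1

By bilinearity, covariance of M and B = ac·variance of V + bd·variance of Z + (ad+bc)·covariance of V and Z, with a=4.3, b=4.3, c=-4.6, d=2.8.
ac·variance of V = 4.3·(-4.6)·38 = -751.64
bd·variance of Z = 4.3·2.8·29 = 349.16
(ad+bc)·covariance of V and Z = (-7.74)·13 = -100.62
covariance of M and B = -751.64 + 349.16 + (-100.62) = -503.1.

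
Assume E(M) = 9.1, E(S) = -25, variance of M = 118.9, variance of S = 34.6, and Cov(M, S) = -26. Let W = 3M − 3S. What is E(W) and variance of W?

E(W) = 102.3, variance of W = 1849.5

E(W) = 3·E(M) + (-3)·E(S) = 3·9.1 + (-3)·(-25) = 102.3.
variance of W = a²·variance of M + b²·variance of S + 2ab·Cov(M, S) with a = 3, b = -3.
= 3²·118.9 + (-3)²·34.6 + 2·3·(-3)·(-26)
= 1070.1 + 311.4 + 468 = 1849.5.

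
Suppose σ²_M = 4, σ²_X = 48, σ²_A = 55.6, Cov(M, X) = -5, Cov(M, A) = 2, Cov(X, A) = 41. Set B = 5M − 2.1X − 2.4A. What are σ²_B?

σ²_B = 1102.216

σ²_B = a²·σ²_M + b²·σ²_X + c²·σ²_A + 2ab·Cov(M, X) + 2ac·Cov(M, A) + 2bc·Cov(X, A), with a = 5, b = -2.1, c = -2.4.
= 100 + 211.68 + 320.256 + 105 + (-48) + 413.28
= 1102.216.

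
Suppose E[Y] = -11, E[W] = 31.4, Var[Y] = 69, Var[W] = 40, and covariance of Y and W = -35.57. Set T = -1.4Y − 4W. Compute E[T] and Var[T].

E[T] = -110.2, Var[T] = 376.856

E[T] = (-1.4)·E[Y] + (-4)·E[W] = (-1.4)·(-11) + (-4)·31.4 = -110.2.
Var[T] = a²·Var[Y] + b²·Var[W] + 2ab·covariance of Y and W with a = -1.4, b = -4.
= (-1.4)²·69 + (-4)²·40 + 2·(-1.4)·(-4)·(-35.57)
= 135.24 + 640 + (-398.384) = 376.856.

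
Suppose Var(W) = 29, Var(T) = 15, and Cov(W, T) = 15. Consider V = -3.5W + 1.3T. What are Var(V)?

Var(V) = a²·Var(W) + b²·Var(T) + 2ab·Cov(W, T) with a = -3.5, b = 1.3.
= (-3.5)²·29 + 1.3²·15 + 2·(-3.5)·1.3·15
= 355.25 + 25.35 + (-136.5) = 244.1.

Var(V) = 244.1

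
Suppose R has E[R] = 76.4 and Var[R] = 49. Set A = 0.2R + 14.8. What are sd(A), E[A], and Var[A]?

sd(A) = 1.4, E[A] = 30.08, Var[A] = 1.96

A = 0.2R + 14.8 is linear with a = 0.2, b = 14.8.
sd(R) = √49 = 7.
sd(A) = |a|·sd(R) = |0.2|·7 = 1.4.
E[A] = a·E[R] + b = 0.2·76.4 + 14.8 = 30.08.
Var[A] = a²·Var[R] = 0.2²·49 = 1.96 (the additive constant 14.8 does not affect variance).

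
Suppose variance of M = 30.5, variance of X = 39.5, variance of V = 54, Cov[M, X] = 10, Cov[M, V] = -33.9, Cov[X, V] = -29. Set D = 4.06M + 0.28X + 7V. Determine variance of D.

variance of D = 1134.0266

variance of D = a²·variance of M + b²·variance of X + c²·variance of V + 2ab·Cov[M, X] + 2ac·Cov[M, V] + 2bc·Cov[X, V], with a = 4.06, b = 0.28, c = 7.
= 502.7498 + 3.0968 + 2646 + 22.736 + (-1926.876) + (-113.68)
= 1134.0266.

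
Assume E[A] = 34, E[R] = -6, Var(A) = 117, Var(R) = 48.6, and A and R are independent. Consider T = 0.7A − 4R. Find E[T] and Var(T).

E[T] = 0.7·E[A] + (-4)·E[R] = 0.7·34 + (-4)·(-6) = 47.8.
Var(T) = a²·Var(A) + b²·Var(R) + 2ab·covariance of A and R with a = 0.7, b = -4.
Independence gives covariance of A and R = 0.
= 0.7²·117 + (-4)²·48.6 + 2·0.7·(-4)·0
= 57.33 + 777.6 + 0 = 834.93.

E[T] = 47.8, Var(T) = 834.93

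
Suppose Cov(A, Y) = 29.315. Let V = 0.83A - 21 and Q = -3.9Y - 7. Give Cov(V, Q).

Cov(V, Q) = a·c·Cov(A, Y) = 0.83·(-3.9)·29.315 = -94.892655. Additive constants drop out.

Cov(V, Q) = -94.892655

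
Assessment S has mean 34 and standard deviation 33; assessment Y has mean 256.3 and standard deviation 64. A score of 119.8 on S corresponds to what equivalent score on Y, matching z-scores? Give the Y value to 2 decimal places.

Y = 422.70

z = (119.8 − 34)/33 = 2.6.
Y = 256.3 + z·64 = 256.3 + (119.8 − 34)·64/33 = 422.70.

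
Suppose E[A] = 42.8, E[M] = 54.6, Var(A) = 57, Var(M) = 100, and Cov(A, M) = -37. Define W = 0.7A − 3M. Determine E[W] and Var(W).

E[W] = 0.7·E[A] + (-3)·E[M] = 0.7·42.8 + (-3)·54.6 = -133.84.
Var(W) = a²·Var(A) + b²·Var(M) + 2ab·Cov(A, M) with a = 0.7, b = -3.
= 0.7²·57 + (-3)²·100 + 2·0.7·(-3)·(-37)
= 27.93 + 900 + 155.4 = 1083.33.

E[W] = -133.84, Var(W) = 1083.33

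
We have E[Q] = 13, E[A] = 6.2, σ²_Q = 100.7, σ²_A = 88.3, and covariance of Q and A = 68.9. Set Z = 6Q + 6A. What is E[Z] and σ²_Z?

E[Z] = 115.2, σ²_Z = 11764.8

E[Z] = 6·E[Q] + 6·E[A] = 6·13 + 6·6.2 = 115.2.
σ²_Z = a²·σ²_Q + b²·σ²_A + 2ab·covariance of Q and A with a = 6, b = 6.
= 6²·100.7 + 6²·88.3 + 2·6·6·68.9
= 3625.2 + 3178.8 + 4960.8 = 11764.8.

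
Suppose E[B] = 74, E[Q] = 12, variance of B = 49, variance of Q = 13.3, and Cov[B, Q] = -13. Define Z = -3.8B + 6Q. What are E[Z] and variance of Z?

E[Z] = -209.2, variance of Z = 1779.16

E[Z] = (-3.8)·E[B] + 6·E[Q] = (-3.8)·74 + 6·12 = -209.2.
variance of Z = a²·variance of B + b²·variance of Q + 2ab·Cov[B, Q] with a = -3.8, b = 6.
= (-3.8)²·49 + 6²·13.3 + 2·(-3.8)·6·(-13)
= 707.56 + 478.8 + 592.8 = 1779.16.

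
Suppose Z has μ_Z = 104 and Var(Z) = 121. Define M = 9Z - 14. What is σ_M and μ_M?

σ_M = 99, μ_M = 922

M = 9Z - 14 is linear with a = 9, b = -14.
σ_Z = √121 = 11.
σ_M = |a|·σ_Z = |9|·11 = 99.
μ_M = a·μ_Z + b = 9·104 + (-14) = 922.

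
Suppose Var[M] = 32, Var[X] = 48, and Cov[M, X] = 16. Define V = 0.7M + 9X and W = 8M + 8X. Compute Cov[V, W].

By bilinearity, Cov[V, W] = ac·Var[M] + bd·Var[X] + (ad+bc)·Cov[M, X], with a=0.7, b=9, c=8, d=8.
ac·Var[M] = 0.7·8·32 = 179.2
bd·Var[X] = 9·8·48 = 3456
(ad+bc)·Cov[M, X] = (77.6)·16 = 1241.6
Cov[V, W] = 179.2 + 3456 + 1241.6 = 4876.8.

Cov[V, W] = 4876.8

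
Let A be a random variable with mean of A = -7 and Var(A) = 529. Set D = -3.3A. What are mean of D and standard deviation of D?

mean of D = 23.1, standard deviation of D = 75.9

D = -3.3A is linear with a = -3.3, b = 0.
mean of D = a·mean of A + b = (-3.3)·(-7) = 23.1.
standard deviation of A = √529 = 23.
standard deviation of D = |a|·standard deviation of A = |-3.3|·23 = 75.9.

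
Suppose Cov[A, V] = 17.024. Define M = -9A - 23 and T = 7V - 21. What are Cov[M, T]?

Cov[M, T] = -1072.512

Cov[M, T] = a·c·Cov[A, V] = (-9)·7·17.024 = -1072.512. Additive constants drop out.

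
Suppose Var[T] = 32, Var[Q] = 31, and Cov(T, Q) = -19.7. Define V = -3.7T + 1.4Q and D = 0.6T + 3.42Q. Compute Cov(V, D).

Cov(V, D) = 310.1238

By bilinearity, Cov(V, D) = ac·Var[T] + bd·Var[Q] + (ad+bc)·Cov(T, Q), with a=-3.7, b=1.4, c=0.6, d=3.42.
ac·Var[T] = (-3.7)·0.6·32 = -71.04
bd·Var[Q] = 1.4·3.42·31 = 148.428
(ad+bc)·Cov(T, Q) = (-11.814)·(-19.7) = 232.7358
Cov(V, D) = -71.04 + 148.428 + 232.7358 = 310.1238.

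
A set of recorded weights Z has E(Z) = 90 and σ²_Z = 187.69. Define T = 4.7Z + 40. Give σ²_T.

T = 4.7Z + 40 is linear with a = 4.7, b = 40.
σ²_T = a²·σ²_Z = 4.7²·187.69 = 4146.0721 (the additive constant 40 does not affect variance).

σ²_T = 4146.0721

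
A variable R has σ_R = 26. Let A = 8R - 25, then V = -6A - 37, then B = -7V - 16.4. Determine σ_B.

σ_B = 8736

σ_A = |8|·26 = 208.
σ_V = |-6|·208 = 1248.
σ_B = |-7|·1248 = 8736.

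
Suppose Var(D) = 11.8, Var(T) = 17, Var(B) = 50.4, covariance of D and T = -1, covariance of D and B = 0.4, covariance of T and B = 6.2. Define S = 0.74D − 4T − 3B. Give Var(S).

Var(S) = 885.00568

Var(S) = a²·Var(D) + b²·Var(T) + c²·Var(B) + 2ab·covariance of D and T + 2ac·covariance of D and B + 2bc·covariance of T and B, with a = 0.74, b = -4, c = -3.
= 6.46168 + 272 + 453.6 + 5.92 + (-1.776) + 148.8
= 885.00568.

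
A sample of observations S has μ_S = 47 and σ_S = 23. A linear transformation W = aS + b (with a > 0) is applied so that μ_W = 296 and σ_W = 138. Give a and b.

σ_W = a·σ_S (a > 0), so a = 138/23 = 6.
μ_W = a·μ_S + b, so b = 296 − 6·47 = 14.

a = 6, b = 14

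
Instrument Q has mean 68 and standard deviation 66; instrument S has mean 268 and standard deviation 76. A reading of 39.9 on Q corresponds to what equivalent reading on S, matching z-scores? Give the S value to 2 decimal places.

S = 235.64

z = (39.9 − 68)/66 ≈ -0.4258.
S = 268 + z·76 = 268 + (39.9 − 68)·76/66 ≈ 235.64.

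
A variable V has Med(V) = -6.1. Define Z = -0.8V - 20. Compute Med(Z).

A linear map preserves order up to sign, so Med(Z) = a·Med(V) + b = (-0.8)·(-6.1) + (-20) = -15.12.

Med(Z) = -15.12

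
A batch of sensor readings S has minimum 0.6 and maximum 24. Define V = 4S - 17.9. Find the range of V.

Range of S = 24 − 0.6 = 23.4.
Range(V) = |a|·Range(S) = |4|·23.4 = 93.6.

Range(V) = 93.6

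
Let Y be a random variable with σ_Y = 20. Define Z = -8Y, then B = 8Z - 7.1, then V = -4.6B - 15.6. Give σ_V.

σ_Z = |-8|·20 = 160.
σ_B = |8|·160 = 1280.
σ_V = |-4.6|·1280 = 5888.

σ_V = 5888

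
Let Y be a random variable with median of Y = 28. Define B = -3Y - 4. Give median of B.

median of B = -88

A linear map preserves order up to sign, so median of B = a·median of Y + b = (-3)·28 + (-4) = -88.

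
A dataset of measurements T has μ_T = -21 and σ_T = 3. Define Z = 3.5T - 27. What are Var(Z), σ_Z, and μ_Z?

Z = 3.5T - 27 is linear with a = 3.5, b = -27.
Var(T) = 3² = 9.
Var(Z) = a²·Var(T) = 3.5²·9 = 110.25 (the additive constant -27 does not affect variance).
σ_Z = |a|·σ_T = |3.5|·3 = 10.5.
μ_Z = a·μ_T + b = 3.5·(-21) + (-27) = -100.5.

Var(Z) = 110.25, σ_Z = 10.5, μ_Z = -100.5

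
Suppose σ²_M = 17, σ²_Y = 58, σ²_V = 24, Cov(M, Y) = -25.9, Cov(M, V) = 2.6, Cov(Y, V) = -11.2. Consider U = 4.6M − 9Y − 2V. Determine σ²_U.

σ²_U = 6847.2

σ²_U = a²·σ²_M + b²·σ²_Y + c²·σ²_V + 2ab·Cov(M, Y) + 2ac·Cov(M, V) + 2bc·Cov(Y, V), with a = 4.6, b = -9, c = -2.
= 359.72 + 4698 + 96 + 2144.52 + (-47.84) + (-403.2)
= 6847.2.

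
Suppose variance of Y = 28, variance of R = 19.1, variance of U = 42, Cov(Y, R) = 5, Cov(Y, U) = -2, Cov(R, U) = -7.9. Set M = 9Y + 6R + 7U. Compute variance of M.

variance of M = a²·variance of Y + b²·variance of R + c²·variance of U + 2ab·Cov(Y, R) + 2ac·Cov(Y, U) + 2bc·Cov(R, U), with a = 9, b = 6, c = 7.
= 2268 + 687.6 + 2058 + 540 + (-252) + (-663.6)
= 4638.

variance of M = 4638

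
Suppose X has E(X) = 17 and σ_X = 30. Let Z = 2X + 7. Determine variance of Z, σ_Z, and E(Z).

variance of Z = 3600, σ_Z = 60, E(Z) = 41

Z = 2X + 7 is linear with a = 2, b = 7.
variance of X = 30² = 900.
variance of Z = a²·variance of X = 2²·900 = 3600 (the additive constant 7 does not affect variance).
σ_Z = |a|·σ_X = |2|·30 = 60.
E(Z) = a·E(X) + b = 2·17 + 7 = 41.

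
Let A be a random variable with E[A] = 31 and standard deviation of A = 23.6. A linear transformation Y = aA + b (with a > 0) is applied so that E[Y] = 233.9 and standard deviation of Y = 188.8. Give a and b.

standard deviation of Y = a·standard deviation of A (a > 0), so a = 188.8/23.6 = 8.
E[Y] = a·E[A] + b, so b = 233.9 − 8·31 = -14.1.

a = 8, b = -14.1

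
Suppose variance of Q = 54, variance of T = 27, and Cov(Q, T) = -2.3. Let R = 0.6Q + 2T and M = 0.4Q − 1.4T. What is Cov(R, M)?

Cov(R, M) = -62.548

By bilinearity, Cov(R, M) = ac·variance of Q + bd·variance of T + (ad+bc)·Cov(Q, T), with a=0.6, b=2, c=0.4, d=-1.4.
ac·variance of Q = 0.6·0.4·54 = 12.96
bd·variance of T = 2·(-1.4)·27 = -75.6
(ad+bc)·Cov(Q, T) = (-0.04)·(-2.3) = 0.092
Cov(R, M) = 12.96 + (-75.6) + 0.092 = -62.548.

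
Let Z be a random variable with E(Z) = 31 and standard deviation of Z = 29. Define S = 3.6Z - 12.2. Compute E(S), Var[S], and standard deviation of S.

E(S) = 99.4, Var[S] = 10899.36, standard deviation of S = 104.4

S = 3.6Z - 12.2 is linear with a = 3.6, b = -12.2.
E(S) = a·E(Z) + b = 3.6·31 + (-12.2) = 99.4.
Var[Z] = 29² = 841.
Var[S] = a²·Var[Z] = 3.6²·841 = 10899.36 (the additive constant -12.2 does not affect variance).
standard deviation of S = |a|·standard deviation of Z = |3.6|·29 = 104.4.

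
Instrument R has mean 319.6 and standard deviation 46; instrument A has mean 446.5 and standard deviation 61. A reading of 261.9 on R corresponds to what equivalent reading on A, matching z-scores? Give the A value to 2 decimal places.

A = 369.98

z = (261.9 − 319.6)/46 ≈ -1.2543.
A = 446.5 + z·61 = 446.5 + (261.9 − 319.6)·61/46 ≈ 369.98.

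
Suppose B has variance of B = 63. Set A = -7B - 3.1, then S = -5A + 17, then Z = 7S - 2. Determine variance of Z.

variance of Z = 3781575

variance of A = (-7)²·63 = 3087.
variance of S = (-5)²·3087 = 77175.
variance of Z = 7²·77175 = 3781575.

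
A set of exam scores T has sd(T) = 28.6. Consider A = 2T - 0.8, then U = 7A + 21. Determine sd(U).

sd(A) = |2|·28.6 = 57.2.
sd(U) = |7|·57.2 = 400.4.

sd(U) = 400.4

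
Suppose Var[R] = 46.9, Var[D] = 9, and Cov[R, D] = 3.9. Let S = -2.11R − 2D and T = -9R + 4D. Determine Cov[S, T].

Cov[S, T] = 855.915

By bilinearity, Cov[S, T] = ac·Var[R] + bd·Var[D] + (ad+bc)·Cov[R, D], with a=-2.11, b=-2, c=-9, d=4.
ac·Var[R] = (-2.11)·(-9)·46.9 = 890.631
bd·Var[D] = (-2)·4·9 = -72
(ad+bc)·Cov[R, D] = (9.56)·3.9 = 37.284
Cov[S, T] = 890.631 + (-72) + 37.284 = 855.915.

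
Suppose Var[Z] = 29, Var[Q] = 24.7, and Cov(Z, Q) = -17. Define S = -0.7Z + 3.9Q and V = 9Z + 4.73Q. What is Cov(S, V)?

Cov(S, V) = -267.4721

By bilinearity, Cov(S, V) = ac·Var[Z] + bd·Var[Q] + (ad+bc)·Cov(Z, Q), with a=-0.7, b=3.9, c=9, d=4.73.
ac·Var[Z] = (-0.7)·9·29 = -182.7
bd·Var[Q] = 3.9·4.73·24.7 = 455.6409
(ad+bc)·Cov(Z, Q) = (31.789)·(-17) = -540.413
Cov(S, V) = -182.7 + 455.6409 + (-540.413) = -267.4721.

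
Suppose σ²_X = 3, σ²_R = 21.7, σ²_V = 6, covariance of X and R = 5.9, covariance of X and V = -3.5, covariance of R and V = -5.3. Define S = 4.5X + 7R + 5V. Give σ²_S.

σ²_S = a²·σ²_X + b²·σ²_R + c²·σ²_V + 2ab·covariance of X and R + 2ac·covariance of X and V + 2bc·covariance of R and V, with a = 4.5, b = 7, c = 5.
= 60.75 + 1063.3 + 150 + 371.7 + (-157.5) + (-371)
= 1117.25.

σ²_S = 1117.25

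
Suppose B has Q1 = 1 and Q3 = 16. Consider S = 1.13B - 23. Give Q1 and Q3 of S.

Q1(S) = -21.87, Q3(S) = -4.92

a = 1.13 > 0: Q1(S) = a·Q1(B)+b = -21.87, Q3(S) = a·Q3(B)+b = -4.92.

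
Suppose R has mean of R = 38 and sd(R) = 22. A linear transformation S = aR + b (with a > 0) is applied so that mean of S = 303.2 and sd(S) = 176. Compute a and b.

a = 8, b = -0.8

sd(S) = a·sd(R) (a > 0), so a = 176/22 = 8.
mean of S = a·mean of R + b, so b = 303.2 − 8·38 = -0.8.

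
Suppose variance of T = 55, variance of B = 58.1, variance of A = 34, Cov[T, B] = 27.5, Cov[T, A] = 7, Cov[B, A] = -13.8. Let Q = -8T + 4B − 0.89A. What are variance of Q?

variance of Q = 2914.4674

variance of Q = a²·variance of T + b²·variance of B + c²·variance of A + 2ab·Cov[T, B] + 2ac·Cov[T, A] + 2bc·Cov[B, A], with a = -8, b = 4, c = -0.89.
= 3520 + 929.6 + 26.9314 + (-1760) + 99.68 + 98.256
= 2914.4674.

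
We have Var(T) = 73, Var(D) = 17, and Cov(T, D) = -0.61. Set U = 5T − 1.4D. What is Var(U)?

Var(U) = 1866.86

Var(U) = a²·Var(T) + b²·Var(D) + 2ab·Cov(T, D) with a = 5, b = -1.4.
= 5²·73 + (-1.4)²·17 + 2·5·(-1.4)·(-0.61)
= 1825 + 33.32 + 8.54 = 1866.86.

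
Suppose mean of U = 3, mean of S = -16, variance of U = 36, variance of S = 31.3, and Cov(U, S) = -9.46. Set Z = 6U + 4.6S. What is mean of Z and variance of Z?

mean of Z = 6·mean of U + 4.6·mean of S = 6·3 + 4.6·(-16) = -55.6.
variance of Z = a²·variance of U + b²·variance of S + 2ab·Cov(U, S) with a = 6, b = 4.6.
= 6²·36 + 4.6²·31.3 + 2·6·4.6·(-9.46)
= 1296 + 662.308 + (-522.192) = 1436.116.

mean of Z = -55.6, variance of Z = 1436.116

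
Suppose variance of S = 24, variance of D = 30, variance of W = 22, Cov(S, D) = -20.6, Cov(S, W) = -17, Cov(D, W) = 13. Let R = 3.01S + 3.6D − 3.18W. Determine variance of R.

variance of R = a²·variance of S + b²·variance of D + c²·variance of W + 2ab·Cov(S, D) + 2ac·Cov(S, W) + 2bc·Cov(D, W), with a = 3.01, b = 3.6, c = -3.18.
= 217.4424 + 388.8 + 222.4728 + (-446.4432) + 325.4412 + (-297.648)
= 410.0652.

variance of R = 410.0652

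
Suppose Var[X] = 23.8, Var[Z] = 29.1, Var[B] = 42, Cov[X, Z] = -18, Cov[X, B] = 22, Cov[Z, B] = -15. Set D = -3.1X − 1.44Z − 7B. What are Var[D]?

Var[D] = a²·Var[X] + b²·Var[Z] + c²·Var[B] + 2ab·Cov[X, Z] + 2ac·Cov[X, B] + 2bc·Cov[Z, B], with a = -3.1, b = -1.44, c = -7.
= 228.718 + 60.34176 + 2058 + (-160.704) + 954.8 + (-302.4)
= 2838.75576.

Var[D] = 2838.75576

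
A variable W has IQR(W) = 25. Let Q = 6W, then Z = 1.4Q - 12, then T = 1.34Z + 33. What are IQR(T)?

IQR(T) = 281.4

IQR(Q) = |6|·25 = 150.
IQR(Z) = |1.4|·150 = 210.
IQR(T) = |1.34|·210 = 281.4.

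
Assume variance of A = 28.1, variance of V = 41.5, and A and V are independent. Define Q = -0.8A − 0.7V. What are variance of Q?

variance of Q = 38.319

variance of Q = a²·variance of A + b²·variance of V + 2ab·Cov[A, V] with a = -0.8, b = -0.7.
Independence gives Cov[A, V] = 0.
= (-0.8)²·28.1 + (-0.7)²·41.5 + 2·(-0.8)·(-0.7)·0
= 17.984 + 20.335 + 0 = 38.319.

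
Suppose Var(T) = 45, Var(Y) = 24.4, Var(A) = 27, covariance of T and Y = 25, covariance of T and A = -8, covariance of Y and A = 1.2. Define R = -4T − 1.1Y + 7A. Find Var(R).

Var(R) = a²·Var(T) + b²·Var(Y) + c²·Var(A) + 2ab·covariance of T and Y + 2ac·covariance of T and A + 2bc·covariance of Y and A, with a = -4, b = -1.1, c = 7.
= 720 + 29.524 + 1323 + 220 + 448 + (-18.48)
= 2722.044.

Var(R) = 2722.044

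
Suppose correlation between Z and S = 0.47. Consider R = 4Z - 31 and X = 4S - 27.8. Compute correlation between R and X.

Linear rescalings preserve correlation up to sign; here the slopes 4 and 4 have the same sign, so correlation between R and X = correlation between Z and S = 0.47.

correlation between R and X = 0.47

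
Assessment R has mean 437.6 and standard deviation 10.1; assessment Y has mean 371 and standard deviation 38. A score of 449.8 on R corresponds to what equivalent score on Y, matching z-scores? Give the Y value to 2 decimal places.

z = (449.8 − 437.6)/10.1 ≈ 1.2079.
Y = 371 + z·38 = 371 + (449.8 − 437.6)·38/10.1 ≈ 416.90.

Y = 416.90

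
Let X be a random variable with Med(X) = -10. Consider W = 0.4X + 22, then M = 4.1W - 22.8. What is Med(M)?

Med(M) = 51

Med(W) = 0.4·(-10) + 22 = 18.
Med(M) = 4.1·18 + (-22.8) = 51.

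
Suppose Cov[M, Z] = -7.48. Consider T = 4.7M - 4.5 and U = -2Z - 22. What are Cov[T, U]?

Cov[T, U] = a·c·Cov[M, Z] = 4.7·(-2)·(-7.48) = 70.312. Additive constants drop out.

Cov[T, U] = 70.312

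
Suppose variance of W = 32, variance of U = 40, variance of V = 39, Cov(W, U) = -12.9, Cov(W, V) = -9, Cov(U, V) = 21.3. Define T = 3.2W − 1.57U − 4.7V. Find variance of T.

variance of T = 2002.4706

variance of T = a²·variance of W + b²·variance of U + c²·variance of V + 2ab·Cov(W, U) + 2ac·Cov(W, V) + 2bc·Cov(U, V), with a = 3.2, b = -1.57, c = -4.7.
= 327.68 + 98.596 + 861.51 + 129.6192 + 270.72 + 314.3454
= 2002.4706.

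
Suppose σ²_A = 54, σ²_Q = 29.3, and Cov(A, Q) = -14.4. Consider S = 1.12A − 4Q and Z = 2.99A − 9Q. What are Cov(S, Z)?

Cov(S, Z) = 1553.0112

By bilinearity, Cov(S, Z) = ac·σ²_A + bd·σ²_Q + (ad+bc)·Cov(A, Q), with a=1.12, b=-4, c=2.99, d=-9.
ac·σ²_A = 1.12·2.99·54 = 180.8352
bd·σ²_Q = (-4)·(-9)·29.3 = 1054.8
(ad+bc)·Cov(A, Q) = (-22.04)·(-14.4) = 317.376
Cov(S, Z) = 180.8352 + 1054.8 + 317.376 = 1553.0112.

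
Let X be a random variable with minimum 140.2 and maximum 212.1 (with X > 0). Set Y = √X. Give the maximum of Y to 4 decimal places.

max(Y) = 14.5637

√X is increasing on this domain, so max(Y) comes from max(X) = 212.1: max(Y) = √(212.1) ≈ 14.5637.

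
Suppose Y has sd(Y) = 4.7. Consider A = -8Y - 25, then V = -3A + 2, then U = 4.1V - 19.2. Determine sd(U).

sd(A) = |-8|·4.7 = 37.6.
sd(V) = |-3|·37.6 = 112.8.
sd(U) = |4.1|·112.8 = 462.48.

sd(U) = 462.48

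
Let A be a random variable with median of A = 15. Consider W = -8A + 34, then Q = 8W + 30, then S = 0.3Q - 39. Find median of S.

median of S = -236.4

median of W = (-8)·15 + 34 = -86.
median of Q = 8·(-86) + 30 = -658.
median of S = 0.3·(-658) + (-39) = -236.4.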